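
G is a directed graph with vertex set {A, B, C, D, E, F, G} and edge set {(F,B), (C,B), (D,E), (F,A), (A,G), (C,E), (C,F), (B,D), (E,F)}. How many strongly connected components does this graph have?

4

{B, D, E, F} are all mutually reachable — one SCC of size 4.
{A} is an SCC by itself.
{G} is an SCC by itself.
{C} is an SCC by itself.
That gives 4 strongly connected components.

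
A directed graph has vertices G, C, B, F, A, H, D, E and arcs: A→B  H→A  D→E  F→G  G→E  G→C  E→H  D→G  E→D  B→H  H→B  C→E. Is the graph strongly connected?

There is no directed path from C to F, so the graph is not strongly connected.

No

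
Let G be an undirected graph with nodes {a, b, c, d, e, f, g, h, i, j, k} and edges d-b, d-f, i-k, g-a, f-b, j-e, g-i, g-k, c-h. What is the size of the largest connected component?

4

Starting from e we can reach e, j. That is one component of size 2.
Starting from c we can reach c, h. That is one component of size 2.
Starting from b we can reach b, d, f. That is one component of size 3.
Starting from a we can reach a, g, i, k. That is one component of size 4.
The largest has 4 vertices.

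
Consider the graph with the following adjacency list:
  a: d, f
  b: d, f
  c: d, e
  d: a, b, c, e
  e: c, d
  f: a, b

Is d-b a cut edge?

After removing d-b, the path d-a-f-b still connects them, so the edge is not a bridge.

No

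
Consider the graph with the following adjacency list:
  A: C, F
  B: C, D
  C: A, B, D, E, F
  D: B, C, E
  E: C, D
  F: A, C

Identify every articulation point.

Removing C increases the component count from 1 to 2, so C is a cut vertex.
By contrast removing F leaves 1 component; it is not a cut vertex. No other vertex is a cut vertex either.

C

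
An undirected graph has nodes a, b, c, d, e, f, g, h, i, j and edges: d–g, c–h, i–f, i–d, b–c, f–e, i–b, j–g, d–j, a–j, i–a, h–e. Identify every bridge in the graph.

The edges on the cycle i-b-c-h-e-f-i are not bridges since each lies on that cycle.
Every edge lies on some cycle, so there are no bridges.

none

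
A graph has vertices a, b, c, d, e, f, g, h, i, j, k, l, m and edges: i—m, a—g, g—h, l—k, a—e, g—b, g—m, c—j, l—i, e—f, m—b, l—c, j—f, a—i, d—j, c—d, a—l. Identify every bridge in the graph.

g-h, k-l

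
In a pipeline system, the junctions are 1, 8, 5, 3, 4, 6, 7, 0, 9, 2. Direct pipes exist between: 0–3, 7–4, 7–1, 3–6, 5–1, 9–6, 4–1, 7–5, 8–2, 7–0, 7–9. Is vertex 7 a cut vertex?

Yes

Deleting 7 raises the number of components from 2 to 3, so 7 is a cut vertex.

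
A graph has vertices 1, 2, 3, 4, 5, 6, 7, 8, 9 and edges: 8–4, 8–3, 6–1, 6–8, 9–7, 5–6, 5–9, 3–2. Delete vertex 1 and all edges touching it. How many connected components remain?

1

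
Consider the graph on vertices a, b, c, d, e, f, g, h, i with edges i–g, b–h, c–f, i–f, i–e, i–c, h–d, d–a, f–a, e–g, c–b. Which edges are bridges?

The edges on the cycle i-e-g-i are not bridges since each lies on that cycle.
Every edge lies on some cycle, so there are no bridges.

none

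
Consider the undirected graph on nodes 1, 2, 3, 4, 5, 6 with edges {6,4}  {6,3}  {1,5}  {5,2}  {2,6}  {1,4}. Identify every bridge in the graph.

3-6

The edges on the cycle 1-5-2-6-4-1 are not bridges since each lies on that cycle.
But removing 6-3 disconnects 6 from 3 — this is a bridge.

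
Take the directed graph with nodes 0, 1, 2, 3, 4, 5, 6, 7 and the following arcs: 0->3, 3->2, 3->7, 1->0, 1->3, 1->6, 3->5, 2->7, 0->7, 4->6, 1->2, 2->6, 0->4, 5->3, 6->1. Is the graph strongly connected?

There is no directed path from 7 to 6, so the graph is not strongly connected.

No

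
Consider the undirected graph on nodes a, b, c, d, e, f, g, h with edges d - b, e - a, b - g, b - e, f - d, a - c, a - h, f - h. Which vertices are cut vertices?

a, b

Removing a increases the component count from 1 to 2, so a is a cut vertex.
Removing b increases the component count from 1 to 2, so b is a cut vertex.
By contrast removing d leaves 1 component; it is not a cut vertex. No other vertex is a cut vertex either.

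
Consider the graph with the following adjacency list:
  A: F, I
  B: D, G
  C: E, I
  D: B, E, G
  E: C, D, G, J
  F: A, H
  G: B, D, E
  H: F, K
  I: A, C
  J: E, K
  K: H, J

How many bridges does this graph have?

The edges on the cycle E-C-I-A-F-H-K-J-E are not bridges since each lies on that cycle.
Every edge lies on some cycle, so there are no bridges.

0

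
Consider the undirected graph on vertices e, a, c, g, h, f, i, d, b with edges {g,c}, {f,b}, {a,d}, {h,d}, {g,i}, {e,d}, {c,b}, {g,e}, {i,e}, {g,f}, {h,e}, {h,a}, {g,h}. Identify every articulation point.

g

Removing g increases the component count from 1 to 2, so g is a cut vertex.
By contrast removing c leaves 1 component; it is not a cut vertex. No other vertex is a cut vertex either.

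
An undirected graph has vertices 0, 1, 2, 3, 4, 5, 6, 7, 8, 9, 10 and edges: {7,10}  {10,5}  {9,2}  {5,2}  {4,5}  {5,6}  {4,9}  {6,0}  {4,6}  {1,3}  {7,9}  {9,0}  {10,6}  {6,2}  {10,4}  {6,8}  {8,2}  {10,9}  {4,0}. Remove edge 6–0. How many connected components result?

6 and 0 are still connected via 6-4-0, so the component count stays at 2.

2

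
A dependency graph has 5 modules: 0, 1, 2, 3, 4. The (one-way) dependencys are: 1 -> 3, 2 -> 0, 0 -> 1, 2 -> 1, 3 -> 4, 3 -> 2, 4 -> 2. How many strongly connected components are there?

{0, 1, 2, 3, 4} are all mutually reachable — one SCC of size 5.
That gives 1 strongly connected component.

1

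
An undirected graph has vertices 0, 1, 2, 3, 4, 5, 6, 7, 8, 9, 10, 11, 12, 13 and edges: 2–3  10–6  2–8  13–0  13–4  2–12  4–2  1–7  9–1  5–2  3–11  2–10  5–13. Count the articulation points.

Removing 1 increases the component count from 2 to 3, so 1 is a cut vertex.
Removing 2 increases the component count from 2 to 6, so 2 is a cut vertex.
Removing 3 increases the component count from 2 to 3, so 3 is a cut vertex.
Likewise 10, 13 are cut vertices.
By contrast removing 7 leaves 2 components; it is not a cut vertex. No other vertex is a cut vertex either.

5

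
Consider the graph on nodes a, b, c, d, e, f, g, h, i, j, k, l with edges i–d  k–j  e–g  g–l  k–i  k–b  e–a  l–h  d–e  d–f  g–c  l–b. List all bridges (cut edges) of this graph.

The edges on the cycle k-i-d-e-g-l-b-k are not bridges since each lies on that cycle.
But removing k–j disconnects k from j; removing a–e disconnects a from e; removing c–g disconnects c from g; removing d–f disconnects d from f — these are bridges.
In total 5 edges are bridges.

a-e, c-g, d-f, h-l, j-k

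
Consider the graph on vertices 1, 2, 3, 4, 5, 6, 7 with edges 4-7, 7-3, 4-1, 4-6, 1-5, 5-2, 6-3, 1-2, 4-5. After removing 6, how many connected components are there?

1

With 6 gone, the remaining components are: {1, 2, 3, 4, 5, 7}.
That is 1 component.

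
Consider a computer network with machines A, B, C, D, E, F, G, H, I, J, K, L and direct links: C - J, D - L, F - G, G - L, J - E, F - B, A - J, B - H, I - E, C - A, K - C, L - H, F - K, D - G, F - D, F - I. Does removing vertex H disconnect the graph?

No

Deleting H leaves 1 component (was 1) (its neighbors B, L remain connected to each other), so H is not a cut vertex.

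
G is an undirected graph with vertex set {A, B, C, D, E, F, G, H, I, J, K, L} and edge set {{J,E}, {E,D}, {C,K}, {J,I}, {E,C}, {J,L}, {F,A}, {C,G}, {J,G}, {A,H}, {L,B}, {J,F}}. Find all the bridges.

A-F, A-H, B-L, C-K, D-E, F-J, I-J, J-L

The edges on the cycle J-E-C-G-J are not bridges since each lies on that cycle.
But removing J-I disconnects J from I; removing J-F disconnects J from F; removing H-A disconnects H from A; removing C-K disconnects C from K — these are bridges.
In total 8 edges are bridges.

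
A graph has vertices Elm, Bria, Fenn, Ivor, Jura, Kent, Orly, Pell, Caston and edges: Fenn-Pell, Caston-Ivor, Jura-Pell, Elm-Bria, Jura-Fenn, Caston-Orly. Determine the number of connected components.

4

Kent is isolated — a component by itself.
Starting from Elm we can reach Elm, Bria. That is one component of size 2.
Starting from Ivor we can reach Ivor, Orly, Caston. That is one component of size 3.
Starting from Fenn we can reach Fenn, Jura, Pell. That is one component of size 3.
Total: 4 components.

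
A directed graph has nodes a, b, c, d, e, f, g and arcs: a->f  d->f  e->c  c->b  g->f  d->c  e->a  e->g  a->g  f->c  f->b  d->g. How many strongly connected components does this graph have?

7

{a} is an SCC by itself.
{b} is an SCC by itself.
{e} is an SCC by itself.
{g} is an SCC by itself.
{c} is an SCC by itself.
(and 2 more singleton SCCs)
That gives 7 strongly connected components.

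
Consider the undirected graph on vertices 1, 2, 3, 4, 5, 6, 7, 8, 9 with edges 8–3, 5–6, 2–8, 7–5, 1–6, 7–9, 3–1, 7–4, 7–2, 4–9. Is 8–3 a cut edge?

After removing 8–3, the path 8-2-7-5-6-1-3 still connects them, so the edge is not a bridge.

No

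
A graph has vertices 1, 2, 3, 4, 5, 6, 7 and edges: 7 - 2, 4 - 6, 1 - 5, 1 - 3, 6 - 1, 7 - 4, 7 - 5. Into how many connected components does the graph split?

Starting from 1 we can reach 1, 2, 3, 4, 5, 6, 7. That is one component of size 7.
Total: 1 component.

1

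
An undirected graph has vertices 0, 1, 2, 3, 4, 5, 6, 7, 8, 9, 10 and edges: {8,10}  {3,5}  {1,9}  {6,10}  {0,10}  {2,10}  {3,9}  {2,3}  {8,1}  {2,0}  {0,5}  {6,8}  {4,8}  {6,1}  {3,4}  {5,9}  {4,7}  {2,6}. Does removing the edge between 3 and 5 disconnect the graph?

No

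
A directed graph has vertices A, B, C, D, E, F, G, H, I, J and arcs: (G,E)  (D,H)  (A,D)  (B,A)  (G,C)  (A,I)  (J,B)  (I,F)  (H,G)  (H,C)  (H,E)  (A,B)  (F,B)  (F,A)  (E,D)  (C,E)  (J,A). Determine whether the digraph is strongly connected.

There is no directed path from H to J, so the graph is not strongly connected.

No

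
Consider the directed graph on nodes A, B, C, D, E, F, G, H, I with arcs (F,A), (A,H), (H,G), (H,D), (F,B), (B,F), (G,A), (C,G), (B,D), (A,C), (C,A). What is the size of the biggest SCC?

4

{A, C, G, H} are all mutually reachable — one SCC of size 4.
{B, F} are all mutually reachable — one SCC of size 2.
{E} is an SCC by itself.
{I} is an SCC by itself.
{D} is an SCC by itself.
The largest has 4 vertices.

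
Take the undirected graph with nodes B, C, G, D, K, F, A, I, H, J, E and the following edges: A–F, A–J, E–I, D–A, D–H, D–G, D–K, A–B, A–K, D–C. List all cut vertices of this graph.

Removing A increases the component count from 2 to 5, so A is a cut vertex.
Removing D increases the component count from 2 to 5, so D is a cut vertex.
By contrast removing J leaves 2 components; it is not a cut vertex. No other vertex is a cut vertex either.

A, D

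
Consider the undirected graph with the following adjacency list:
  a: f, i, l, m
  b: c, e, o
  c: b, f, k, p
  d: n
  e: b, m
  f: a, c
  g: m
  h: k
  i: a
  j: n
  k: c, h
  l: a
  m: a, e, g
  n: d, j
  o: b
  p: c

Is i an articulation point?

Deleting i leaves 2 components (was 2), so i is not a cut vertex.

No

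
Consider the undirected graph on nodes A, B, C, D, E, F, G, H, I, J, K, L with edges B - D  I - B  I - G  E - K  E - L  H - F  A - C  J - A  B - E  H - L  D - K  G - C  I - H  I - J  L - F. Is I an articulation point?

Yes

Deleting I raises the number of components from 1 to 2, so I is a cut vertex.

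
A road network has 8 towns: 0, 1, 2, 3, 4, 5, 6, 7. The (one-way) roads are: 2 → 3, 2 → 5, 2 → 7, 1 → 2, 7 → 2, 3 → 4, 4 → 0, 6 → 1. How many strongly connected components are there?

{2, 7} are all mutually reachable — one SCC of size 2.
{0} is an SCC by itself.
{4} is an SCC by itself.
{3} is an SCC by itself.
{1} is an SCC by itself.
(and 2 more singleton SCCs)
That gives 7 strongly connected components.

7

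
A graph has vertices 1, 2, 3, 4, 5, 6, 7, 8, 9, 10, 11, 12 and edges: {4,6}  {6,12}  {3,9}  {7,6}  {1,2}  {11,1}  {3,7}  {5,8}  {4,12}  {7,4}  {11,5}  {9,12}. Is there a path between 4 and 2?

The component containing 4 is {3, 4, 6, 7, 9, 12}, and 2 is not in it.

No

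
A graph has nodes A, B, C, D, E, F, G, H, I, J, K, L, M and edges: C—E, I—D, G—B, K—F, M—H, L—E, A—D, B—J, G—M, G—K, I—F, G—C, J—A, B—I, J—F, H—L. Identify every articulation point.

Removing G increases the component count from 1 to 2, so G is a cut vertex.
By contrast removing K leaves 1 component; it is not a cut vertex. No other vertex is a cut vertex either.

G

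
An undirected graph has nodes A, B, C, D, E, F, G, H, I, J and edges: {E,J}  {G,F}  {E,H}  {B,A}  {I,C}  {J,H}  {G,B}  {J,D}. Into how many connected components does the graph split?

3

Starting from C we can reach C, I. That is one component of size 2.
Starting from A we can reach A, B, F, G. That is one component of size 4.
Starting from D we can reach D, E, H, J. That is one component of size 4.
Total: 3 components.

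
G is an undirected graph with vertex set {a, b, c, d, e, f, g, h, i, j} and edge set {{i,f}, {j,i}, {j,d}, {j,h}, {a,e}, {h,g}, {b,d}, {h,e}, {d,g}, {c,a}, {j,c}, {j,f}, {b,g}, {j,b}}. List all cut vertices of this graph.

j

Removing j increases the component count from 1 to 2, so j is a cut vertex.
By contrast removing e leaves 1 component; it is not a cut vertex. No other vertex is a cut vertex either.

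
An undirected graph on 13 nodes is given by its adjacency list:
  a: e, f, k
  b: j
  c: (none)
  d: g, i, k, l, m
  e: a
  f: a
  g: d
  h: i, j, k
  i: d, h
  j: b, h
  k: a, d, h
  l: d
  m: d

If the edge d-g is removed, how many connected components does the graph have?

3

Before removal there are 2 components.
d-g is a bridge — removing it separates d's side from g's side.
After removal: 3 components.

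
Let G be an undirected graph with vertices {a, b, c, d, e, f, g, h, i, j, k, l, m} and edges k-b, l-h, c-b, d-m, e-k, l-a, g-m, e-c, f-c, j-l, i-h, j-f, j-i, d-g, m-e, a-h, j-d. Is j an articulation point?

Yes

Deleting j raises the number of components from 1 to 2, so j is a cut vertex.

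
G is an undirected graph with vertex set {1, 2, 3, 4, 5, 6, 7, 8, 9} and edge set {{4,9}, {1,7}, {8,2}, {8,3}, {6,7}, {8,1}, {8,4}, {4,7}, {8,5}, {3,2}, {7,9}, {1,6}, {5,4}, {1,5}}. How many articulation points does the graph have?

1

Removing 8 increases the component count from 1 to 2, so 8 is a cut vertex.
By contrast removing 2 leaves 1 component; it is not a cut vertex. No other vertex is a cut vertex either.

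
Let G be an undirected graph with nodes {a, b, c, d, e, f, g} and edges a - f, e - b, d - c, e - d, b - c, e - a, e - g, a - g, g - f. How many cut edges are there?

The edges on the cycle e-d-c-b-e are not bridges since each lies on that cycle.
Every edge lies on some cycle, so there are no bridges.

0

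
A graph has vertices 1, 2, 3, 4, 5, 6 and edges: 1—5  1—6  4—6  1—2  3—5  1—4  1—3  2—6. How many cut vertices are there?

1

Removing 1 increases the component count from 1 to 2, so 1 is a cut vertex.
By contrast removing 5 leaves 1 component; it is not a cut vertex. No other vertex is a cut vertex either.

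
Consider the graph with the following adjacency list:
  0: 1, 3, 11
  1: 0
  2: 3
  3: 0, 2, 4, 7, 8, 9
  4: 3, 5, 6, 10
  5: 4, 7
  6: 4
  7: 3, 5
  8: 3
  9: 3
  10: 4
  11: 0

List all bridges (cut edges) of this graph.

0-1, 0-11, 0-3, 10-4, 2-3, 3-8, 3-9, 4-6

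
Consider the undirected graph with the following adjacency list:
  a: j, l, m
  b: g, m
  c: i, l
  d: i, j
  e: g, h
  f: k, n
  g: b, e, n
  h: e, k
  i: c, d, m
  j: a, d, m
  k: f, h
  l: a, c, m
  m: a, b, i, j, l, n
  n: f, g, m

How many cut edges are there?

0

The edges on the cycle m-b-g-e-h-k-f-n-m are not bridges since each lies on that cycle.
Every edge lies on some cycle, so there are no bridges.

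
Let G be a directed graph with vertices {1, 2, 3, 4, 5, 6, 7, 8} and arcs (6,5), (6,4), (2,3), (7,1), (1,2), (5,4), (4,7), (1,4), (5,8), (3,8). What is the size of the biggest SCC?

3

{1, 4, 7} are all mutually reachable — one SCC of size 3.
{5} is an SCC by itself.
{2} is an SCC by itself.
{6} is an SCC by itself.
{3} is an SCC by itself.
(and 1 more singleton SCC)
The largest has 3 vertices.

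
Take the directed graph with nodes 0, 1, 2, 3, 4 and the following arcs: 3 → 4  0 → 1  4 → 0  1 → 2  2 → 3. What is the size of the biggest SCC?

{0, 1, 2, 3, 4} are all mutually reachable — one SCC of size 5.
The largest has 5 vertices.

5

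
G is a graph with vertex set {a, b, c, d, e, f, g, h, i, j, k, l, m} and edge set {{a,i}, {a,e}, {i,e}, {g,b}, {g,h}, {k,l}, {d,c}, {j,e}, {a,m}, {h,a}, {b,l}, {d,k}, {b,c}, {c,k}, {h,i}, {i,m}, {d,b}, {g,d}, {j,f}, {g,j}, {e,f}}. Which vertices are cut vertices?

g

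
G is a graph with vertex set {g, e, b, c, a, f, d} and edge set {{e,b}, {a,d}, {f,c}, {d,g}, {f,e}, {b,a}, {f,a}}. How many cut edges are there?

The edges on the cycle f-e-b-a-f are not bridges since each lies on that cycle.
But removing a - d disconnects a from d; removing f - c disconnects f from c; removing d - g disconnects d from g — these are bridges.
That makes 3 bridges.

3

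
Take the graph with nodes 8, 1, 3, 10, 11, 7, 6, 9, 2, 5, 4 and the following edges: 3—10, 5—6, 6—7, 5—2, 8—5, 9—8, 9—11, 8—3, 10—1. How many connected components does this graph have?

4 is isolated — a component by itself.
Starting from 1 we can reach 1, 2, 3, 5, 6, 7, 8, 9, 10, 11. That is one component of size 10.
Total: 2 components.

2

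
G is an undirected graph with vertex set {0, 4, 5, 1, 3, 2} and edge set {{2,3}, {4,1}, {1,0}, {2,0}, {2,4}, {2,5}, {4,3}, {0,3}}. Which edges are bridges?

2-5

The edges on the cycle 2-4-1-0-2 are not bridges since each lies on that cycle.
But removing 5—2 disconnects 5 from 2 — this is a bridge.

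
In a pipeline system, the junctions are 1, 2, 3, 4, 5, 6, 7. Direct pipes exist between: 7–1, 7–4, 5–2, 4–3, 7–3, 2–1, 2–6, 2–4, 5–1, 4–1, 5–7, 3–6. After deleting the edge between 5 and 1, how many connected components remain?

5 and 1 are still connected via 5-7-1, so the component count stays at 1.

1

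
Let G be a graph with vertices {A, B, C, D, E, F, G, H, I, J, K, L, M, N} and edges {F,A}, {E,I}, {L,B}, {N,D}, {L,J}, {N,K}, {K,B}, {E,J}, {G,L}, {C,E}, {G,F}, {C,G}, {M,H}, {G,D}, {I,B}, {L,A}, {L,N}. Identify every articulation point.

none

Removing B, for instance, still leaves 2 components. No single vertex removal increases the component count — the graph has no articulation points.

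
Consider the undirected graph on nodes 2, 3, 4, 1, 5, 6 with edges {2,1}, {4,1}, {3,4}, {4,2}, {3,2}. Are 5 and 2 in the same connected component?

No

The component containing 5 is {5}, and 2 is not in it.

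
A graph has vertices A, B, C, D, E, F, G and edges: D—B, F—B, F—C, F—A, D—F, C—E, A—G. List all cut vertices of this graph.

A, C, F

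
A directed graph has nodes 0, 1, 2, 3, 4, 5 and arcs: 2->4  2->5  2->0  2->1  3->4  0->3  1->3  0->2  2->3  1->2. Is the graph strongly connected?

No

There is no directed path from 3 to 0, so the graph is not strongly connected.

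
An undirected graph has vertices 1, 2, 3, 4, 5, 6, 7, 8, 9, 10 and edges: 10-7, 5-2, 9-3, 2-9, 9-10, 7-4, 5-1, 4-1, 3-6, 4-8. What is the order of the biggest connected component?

10

Starting from 1 we can reach 1, 2, 3, 4, 5, 6, 7, 8, 9, 10. That is one component of size 10.
The largest has 10 vertices.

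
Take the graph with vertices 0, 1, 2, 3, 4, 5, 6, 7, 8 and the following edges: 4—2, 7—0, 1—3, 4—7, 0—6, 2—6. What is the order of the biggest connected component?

5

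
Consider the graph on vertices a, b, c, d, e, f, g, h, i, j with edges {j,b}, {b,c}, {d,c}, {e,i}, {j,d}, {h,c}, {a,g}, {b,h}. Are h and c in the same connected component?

Yes

From h we can reach b, c, d, h, j, which includes c.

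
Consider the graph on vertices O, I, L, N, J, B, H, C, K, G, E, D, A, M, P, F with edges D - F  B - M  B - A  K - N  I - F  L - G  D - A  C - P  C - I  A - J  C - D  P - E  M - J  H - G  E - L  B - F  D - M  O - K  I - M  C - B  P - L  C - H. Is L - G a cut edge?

After removing L - G, the path L-P-C-H-G still connects them, so the edge is not a bridge.

No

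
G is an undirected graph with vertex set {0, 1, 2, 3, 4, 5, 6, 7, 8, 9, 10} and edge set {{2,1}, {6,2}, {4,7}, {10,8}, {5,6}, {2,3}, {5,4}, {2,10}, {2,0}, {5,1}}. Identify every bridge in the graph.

0-2, 10-2, 10-8, 2-3, 4-5, 4-7

The edges on the cycle 5-6-2-1-5 are not bridges since each lies on that cycle.
But removing 3-2 disconnects 3 from 2; removing 2-10 disconnects 2 from 10; removing 5-4 disconnects 5 from 4; removing 10-8 disconnects 10 from 8 — these are bridges.
In total 6 edges are bridges.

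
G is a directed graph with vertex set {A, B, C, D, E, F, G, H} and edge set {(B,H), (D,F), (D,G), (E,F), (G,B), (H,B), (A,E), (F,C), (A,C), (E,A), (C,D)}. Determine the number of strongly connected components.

{C, D, F} are all mutually reachable — one SCC of size 3.
{A, E} are all mutually reachable — one SCC of size 2.
{B, H} are all mutually reachable — one SCC of size 2.
{G} is an SCC by itself.
That gives 4 strongly connected components.

4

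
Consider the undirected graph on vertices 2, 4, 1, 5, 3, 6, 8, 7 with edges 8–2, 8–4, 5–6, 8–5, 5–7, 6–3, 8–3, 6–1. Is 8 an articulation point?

Yes

Deleting 8 raises the number of components from 1 to 3, so 8 is a cut vertex.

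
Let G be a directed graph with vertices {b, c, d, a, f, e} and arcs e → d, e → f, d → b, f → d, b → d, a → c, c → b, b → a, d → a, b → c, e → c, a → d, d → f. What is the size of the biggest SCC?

{a, b, c, d, f} are all mutually reachable — one SCC of size 5.
{e} is an SCC by itself.
The largest has 5 vertices.

5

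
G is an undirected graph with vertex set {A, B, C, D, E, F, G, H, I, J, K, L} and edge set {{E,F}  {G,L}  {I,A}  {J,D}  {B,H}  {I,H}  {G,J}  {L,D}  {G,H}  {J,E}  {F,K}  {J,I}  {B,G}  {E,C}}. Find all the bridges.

The edges on the cycle G-J-D-L-G are not bridges since each lies on that cycle.
But removing C - E disconnects C from E; removing I - A disconnects I from A; removing E - J disconnects E from J; removing K - F disconnects K from F — these are bridges.
In total 5 edges are bridges.

A-I, C-E, E-F, E-J, F-K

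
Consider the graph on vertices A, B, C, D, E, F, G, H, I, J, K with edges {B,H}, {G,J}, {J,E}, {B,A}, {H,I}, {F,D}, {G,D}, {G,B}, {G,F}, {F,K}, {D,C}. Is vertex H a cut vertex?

Deleting H raises the number of components from 1 to 2, so H is a cut vertex.

Yes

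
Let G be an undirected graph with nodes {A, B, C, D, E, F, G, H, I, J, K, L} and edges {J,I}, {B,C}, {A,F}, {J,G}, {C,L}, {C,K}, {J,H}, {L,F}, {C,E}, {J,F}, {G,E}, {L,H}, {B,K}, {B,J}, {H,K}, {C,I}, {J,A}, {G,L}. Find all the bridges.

none

The edges on the cycle J-G-L-H-J are not bridges since each lies on that cycle.
Every edge lies on some cycle, so there are no bridges.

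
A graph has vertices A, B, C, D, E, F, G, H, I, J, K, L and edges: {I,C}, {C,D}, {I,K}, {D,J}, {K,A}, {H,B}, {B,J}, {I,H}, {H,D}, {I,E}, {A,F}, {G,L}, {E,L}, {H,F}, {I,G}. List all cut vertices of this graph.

Removing I increases the component count from 1 to 2, so I is a cut vertex.
By contrast removing F leaves 1 component; it is not a cut vertex. No other vertex is a cut vertex either.

I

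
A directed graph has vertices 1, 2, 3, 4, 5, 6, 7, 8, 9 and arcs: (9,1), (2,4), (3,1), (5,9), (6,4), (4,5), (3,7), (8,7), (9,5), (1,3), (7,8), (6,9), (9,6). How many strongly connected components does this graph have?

{4, 5, 6, 9} are all mutually reachable — one SCC of size 4.
{7, 8} are all mutually reachable — one SCC of size 2.
{1, 3} are all mutually reachable — one SCC of size 2.
{2} is an SCC by itself.
That gives 4 strongly connected components.

4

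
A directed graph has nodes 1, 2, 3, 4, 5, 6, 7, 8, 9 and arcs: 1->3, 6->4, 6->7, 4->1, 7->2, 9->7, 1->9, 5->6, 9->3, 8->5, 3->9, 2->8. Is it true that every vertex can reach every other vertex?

Yes

From 5 we can reach every vertex (1, 2, 3, 4, 5, 6, 7, 8, 9), and every vertex can reach 5 (1, 2, 3, 4, 5, 6, 7, 8, 9). So the whole graph is one strongly connected component.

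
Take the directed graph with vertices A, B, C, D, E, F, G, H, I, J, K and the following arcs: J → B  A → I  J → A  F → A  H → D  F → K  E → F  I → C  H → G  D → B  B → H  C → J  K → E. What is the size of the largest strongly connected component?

4

{A, C, I, J} are all mutually reachable — one SCC of size 4.
{E, F, K} are all mutually reachable — one SCC of size 3.
{B, D, H} are all mutually reachable — one SCC of size 3.
{G} is an SCC by itself.
The largest has 4 vertices.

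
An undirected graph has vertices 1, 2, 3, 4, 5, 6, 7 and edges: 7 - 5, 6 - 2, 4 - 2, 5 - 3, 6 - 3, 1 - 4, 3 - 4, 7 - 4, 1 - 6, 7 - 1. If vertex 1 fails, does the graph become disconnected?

No

Deleting 1 leaves 1 component (was 1) (its neighbors 4, 6, 7 remain connected to each other), so 1 is not a cut vertex.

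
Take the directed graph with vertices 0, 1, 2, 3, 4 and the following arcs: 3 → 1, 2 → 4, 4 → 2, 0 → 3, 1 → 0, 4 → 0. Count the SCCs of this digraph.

2

{0, 1, 3} are all mutually reachable — one SCC of size 3.
{2, 4} are all mutually reachable — one SCC of size 2.
That gives 2 strongly connected components.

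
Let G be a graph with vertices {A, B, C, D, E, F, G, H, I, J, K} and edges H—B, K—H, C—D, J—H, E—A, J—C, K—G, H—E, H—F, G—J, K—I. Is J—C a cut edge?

Removing J—C leaves no path between J and C: the component count goes from 1 to 2. So it is a bridge.

Yes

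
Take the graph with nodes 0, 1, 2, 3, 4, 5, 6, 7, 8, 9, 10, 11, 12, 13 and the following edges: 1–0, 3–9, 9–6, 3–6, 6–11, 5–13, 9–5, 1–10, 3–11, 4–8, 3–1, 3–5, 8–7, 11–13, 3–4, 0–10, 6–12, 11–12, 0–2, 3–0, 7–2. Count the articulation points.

Removing 3 increases the component count from 1 to 2, so 3 is a cut vertex.
By contrast removing 12 leaves 1 component; it is not a cut vertex. No other vertex is a cut vertex either.

1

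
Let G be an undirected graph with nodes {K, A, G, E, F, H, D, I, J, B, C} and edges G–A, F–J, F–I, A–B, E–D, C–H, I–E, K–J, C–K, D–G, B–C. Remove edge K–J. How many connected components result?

1

K and J are still connected via K-C-B-A-G-D-E-I-F-J, so the component count stays at 1.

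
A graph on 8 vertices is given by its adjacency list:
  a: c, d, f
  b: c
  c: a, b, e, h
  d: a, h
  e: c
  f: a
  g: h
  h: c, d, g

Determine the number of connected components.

Starting from a we can reach a, b, c, d, e, f, g, h. That is one component of size 8.
Total: 1 component.

1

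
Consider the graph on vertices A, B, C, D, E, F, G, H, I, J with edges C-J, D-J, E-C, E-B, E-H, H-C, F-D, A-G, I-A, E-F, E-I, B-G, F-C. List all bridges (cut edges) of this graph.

none

The edges on the cycle E-F-D-J-C-E are not bridges since each lies on that cycle.
Every edge lies on some cycle, so there are no bridges.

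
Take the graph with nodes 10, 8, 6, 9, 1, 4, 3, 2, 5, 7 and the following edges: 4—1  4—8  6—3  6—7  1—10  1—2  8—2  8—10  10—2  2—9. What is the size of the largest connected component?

6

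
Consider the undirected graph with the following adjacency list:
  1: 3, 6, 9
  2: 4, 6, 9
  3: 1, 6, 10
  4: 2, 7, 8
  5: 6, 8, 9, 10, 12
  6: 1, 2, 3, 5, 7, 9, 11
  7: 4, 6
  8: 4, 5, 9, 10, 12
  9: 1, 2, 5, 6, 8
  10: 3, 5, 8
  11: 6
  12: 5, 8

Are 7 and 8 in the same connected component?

From 7 we can reach 1, 2, 3, 4, 5, 6, 7, 8, 9, 10, 11, 12, which includes 8.

Yes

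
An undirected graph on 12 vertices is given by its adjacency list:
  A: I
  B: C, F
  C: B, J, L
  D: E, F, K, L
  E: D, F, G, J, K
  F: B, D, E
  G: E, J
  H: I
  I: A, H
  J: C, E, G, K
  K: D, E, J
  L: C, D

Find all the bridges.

The edges on the cycle E-D-L-C-B-F-E are not bridges since each lies on that cycle.
But removing I-H disconnects I from H; removing A-I disconnects A from I — these are bridges.

A-I, H-I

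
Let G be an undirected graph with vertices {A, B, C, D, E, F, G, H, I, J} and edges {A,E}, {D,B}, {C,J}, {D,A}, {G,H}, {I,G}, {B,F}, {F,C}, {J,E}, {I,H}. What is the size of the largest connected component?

Starting from G we can reach G, H, I. That is one component of size 3.
Starting from A we can reach A, B, C, D, E, F, J. That is one component of size 7.
The largest has 7 vertices.

7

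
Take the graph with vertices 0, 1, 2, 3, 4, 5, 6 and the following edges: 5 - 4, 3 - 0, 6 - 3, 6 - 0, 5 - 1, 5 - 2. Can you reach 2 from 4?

From 4 we can reach 1, 2, 4, 5, which includes 2.

Yes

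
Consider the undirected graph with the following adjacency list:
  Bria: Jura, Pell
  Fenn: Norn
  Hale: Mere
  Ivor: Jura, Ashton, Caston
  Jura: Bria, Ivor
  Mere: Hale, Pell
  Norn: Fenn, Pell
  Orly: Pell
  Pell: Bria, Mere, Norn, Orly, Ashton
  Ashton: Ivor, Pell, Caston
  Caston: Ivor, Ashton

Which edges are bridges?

Fenn-Norn, Hale-Mere, Mere-Pell, Norn-Pell, Orly-Pell

The edges on the cycle Pell-Bria-Jura-Ivor-Caston-Ashton-Pell are not bridges since each lies on that cycle.
But removing Pell-Mere disconnects Pell from Mere; removing Pell-Norn disconnects Pell from Norn; removing Mere-Hale disconnects Mere from Hale; removing Norn-Fenn disconnects Norn from Fenn — these are bridges.
In total 5 edges are bridges.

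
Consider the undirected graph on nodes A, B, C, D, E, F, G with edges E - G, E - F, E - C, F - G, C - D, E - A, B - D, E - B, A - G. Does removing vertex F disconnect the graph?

No

Deleting F leaves 1 component (was 1) (its neighbors E, G remain connected to each other), so F is not a cut vertex.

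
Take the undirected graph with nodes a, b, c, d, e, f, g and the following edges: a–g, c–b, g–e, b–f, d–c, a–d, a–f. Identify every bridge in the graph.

a-g, e-g

The edges on the cycle a-d-c-b-f-a are not bridges since each lies on that cycle.
But removing g–e disconnects g from e; removing a–g disconnects a from g — these are bridges.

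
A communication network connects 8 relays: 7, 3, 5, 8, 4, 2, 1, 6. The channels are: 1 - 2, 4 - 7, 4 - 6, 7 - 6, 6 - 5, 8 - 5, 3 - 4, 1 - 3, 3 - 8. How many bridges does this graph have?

The edges on the cycle 3-8-5-6-7-4-3 are not bridges since each lies on that cycle.
But removing 1 - 2 disconnects 1 from 2; removing 1 - 3 disconnects 1 from 3 — these are bridges.
That makes 2 bridges.

2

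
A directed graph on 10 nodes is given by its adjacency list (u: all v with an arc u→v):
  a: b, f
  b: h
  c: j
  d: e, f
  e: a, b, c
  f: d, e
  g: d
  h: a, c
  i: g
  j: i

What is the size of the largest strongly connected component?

{a, b, c, d, e, f, g, h, i, j} are all mutually reachable — one SCC of size 10.
The largest has 10 vertices.

10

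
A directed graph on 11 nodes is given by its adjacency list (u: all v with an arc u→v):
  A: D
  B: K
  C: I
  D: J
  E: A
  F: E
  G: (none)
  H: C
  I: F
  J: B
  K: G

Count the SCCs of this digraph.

11

{A} is an SCC by itself.
{C} is an SCC by itself.
{K} is an SCC by itself.
{I} is an SCC by itself.
{J} is an SCC by itself.
(and 6 more singleton SCCs)
That gives 11 strongly connected components.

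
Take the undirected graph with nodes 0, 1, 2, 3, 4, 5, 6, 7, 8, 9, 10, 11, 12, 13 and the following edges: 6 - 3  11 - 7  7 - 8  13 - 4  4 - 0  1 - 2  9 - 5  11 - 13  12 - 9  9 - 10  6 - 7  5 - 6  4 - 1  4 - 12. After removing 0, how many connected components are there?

1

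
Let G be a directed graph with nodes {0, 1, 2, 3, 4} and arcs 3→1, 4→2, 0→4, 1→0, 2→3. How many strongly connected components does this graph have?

{0, 1, 2, 3, 4} are all mutually reachable — one SCC of size 5.
That gives 1 strongly connected component.

1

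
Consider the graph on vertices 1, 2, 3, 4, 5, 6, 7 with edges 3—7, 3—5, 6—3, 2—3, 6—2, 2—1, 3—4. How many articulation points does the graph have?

2

Removing 2 increases the component count from 1 to 2, so 2 is a cut vertex.
Removing 3 increases the component count from 1 to 4, so 3 is a cut vertex.
By contrast removing 5 leaves 1 component; it is not a cut vertex. No other vertex is a cut vertex either.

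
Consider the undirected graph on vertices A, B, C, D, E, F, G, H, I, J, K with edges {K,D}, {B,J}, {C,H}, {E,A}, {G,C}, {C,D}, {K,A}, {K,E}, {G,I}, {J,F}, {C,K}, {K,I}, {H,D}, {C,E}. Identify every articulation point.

J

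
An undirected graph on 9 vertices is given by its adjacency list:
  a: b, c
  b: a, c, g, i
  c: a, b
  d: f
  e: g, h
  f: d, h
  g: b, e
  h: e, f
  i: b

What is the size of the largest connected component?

9

Starting from a we can reach a, b, c, d, e, f, g, h, i. That is one component of size 9.
The largest has 9 vertices.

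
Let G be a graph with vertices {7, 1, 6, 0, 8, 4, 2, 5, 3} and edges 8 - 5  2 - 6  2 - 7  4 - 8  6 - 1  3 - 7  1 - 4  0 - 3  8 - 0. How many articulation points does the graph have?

1

Removing 8 increases the component count from 1 to 2, so 8 is a cut vertex.
By contrast removing 4 leaves 1 component; it is not a cut vertex. No other vertex is a cut vertex either.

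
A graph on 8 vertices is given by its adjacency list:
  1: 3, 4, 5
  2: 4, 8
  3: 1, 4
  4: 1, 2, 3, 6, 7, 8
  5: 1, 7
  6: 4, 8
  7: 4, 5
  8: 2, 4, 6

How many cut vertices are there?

1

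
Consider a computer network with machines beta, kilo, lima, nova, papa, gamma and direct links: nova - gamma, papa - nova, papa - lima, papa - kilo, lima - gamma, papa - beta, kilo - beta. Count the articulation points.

1

Removing papa increases the component count from 1 to 2, so papa is a cut vertex.
By contrast removing beta leaves 1 component; it is not a cut vertex. No other vertex is a cut vertex either.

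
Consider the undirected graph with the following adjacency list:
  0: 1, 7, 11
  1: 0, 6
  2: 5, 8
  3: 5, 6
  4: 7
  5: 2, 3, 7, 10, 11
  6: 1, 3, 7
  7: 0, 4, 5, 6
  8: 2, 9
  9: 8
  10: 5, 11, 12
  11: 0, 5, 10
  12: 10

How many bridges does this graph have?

5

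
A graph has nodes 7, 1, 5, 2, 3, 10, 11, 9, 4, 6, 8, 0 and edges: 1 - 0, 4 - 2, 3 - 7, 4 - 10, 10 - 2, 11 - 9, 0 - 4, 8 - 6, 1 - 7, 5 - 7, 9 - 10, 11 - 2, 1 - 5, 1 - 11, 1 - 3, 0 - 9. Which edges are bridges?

6-8

The edges on the cycle 1-5-7-1 are not bridges since each lies on that cycle.
But removing 8 - 6 disconnects 8 from 6 — this is a bridge.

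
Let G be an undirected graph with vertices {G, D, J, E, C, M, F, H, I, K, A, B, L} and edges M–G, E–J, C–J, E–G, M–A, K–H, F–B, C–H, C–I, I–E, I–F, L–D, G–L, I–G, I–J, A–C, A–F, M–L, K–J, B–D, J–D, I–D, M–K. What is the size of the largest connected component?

Starting from A we can reach A, B, C, D, E, F, G, H, I, J, K, L, M. That is one component of size 13.
The largest has 13 vertices.

13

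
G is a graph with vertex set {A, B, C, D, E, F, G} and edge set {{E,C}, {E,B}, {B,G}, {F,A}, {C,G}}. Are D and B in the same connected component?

The component containing D is {D}, and B is not in it.

No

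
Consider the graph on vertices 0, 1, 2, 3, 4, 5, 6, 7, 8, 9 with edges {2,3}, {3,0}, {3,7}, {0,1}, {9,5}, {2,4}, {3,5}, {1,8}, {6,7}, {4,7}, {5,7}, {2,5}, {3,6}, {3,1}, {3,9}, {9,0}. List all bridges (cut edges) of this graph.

1-8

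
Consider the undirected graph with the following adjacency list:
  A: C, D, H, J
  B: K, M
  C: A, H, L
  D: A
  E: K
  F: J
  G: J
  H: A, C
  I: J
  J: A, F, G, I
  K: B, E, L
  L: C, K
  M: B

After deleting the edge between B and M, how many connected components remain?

2

Before removal there is 1 component.
B-M is a bridge — removing it separates B's side from M's side.
After removal: 2 components.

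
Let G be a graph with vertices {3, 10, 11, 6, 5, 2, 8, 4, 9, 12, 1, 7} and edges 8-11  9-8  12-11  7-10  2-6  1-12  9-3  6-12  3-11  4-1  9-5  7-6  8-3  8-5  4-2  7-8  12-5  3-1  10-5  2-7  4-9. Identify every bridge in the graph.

The edges on the cycle 8-3-1-12-11-8 are not bridges since each lies on that cycle.
Every edge lies on some cycle, so there are no bridges.

none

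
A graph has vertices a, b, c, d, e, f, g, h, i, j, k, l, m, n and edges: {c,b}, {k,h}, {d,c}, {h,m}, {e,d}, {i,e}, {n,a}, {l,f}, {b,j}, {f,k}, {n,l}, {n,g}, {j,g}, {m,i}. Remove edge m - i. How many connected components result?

m and i are still connected via m-h-k-f-l-n-g-j-b-c-d-e-i, so the component count stays at 1.

1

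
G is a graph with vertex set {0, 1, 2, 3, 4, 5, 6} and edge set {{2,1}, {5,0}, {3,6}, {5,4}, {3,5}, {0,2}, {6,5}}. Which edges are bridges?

The edges on the cycle 3-6-5-3 are not bridges since each lies on that cycle.
But removing 0 - 2 disconnects 0 from 2; removing 5 - 0 disconnects 5 from 0; removing 2 - 1 disconnects 2 from 1; removing 5 - 4 disconnects 5 from 4 — these are bridges.

0-2, 0-5, 1-2, 4-5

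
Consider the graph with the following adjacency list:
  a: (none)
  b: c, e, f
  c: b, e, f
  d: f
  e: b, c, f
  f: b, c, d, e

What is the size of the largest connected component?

a is isolated — a component by itself.
Starting from b we can reach b, c, d, e, f. That is one component of size 5.
The largest has 5 vertices.

5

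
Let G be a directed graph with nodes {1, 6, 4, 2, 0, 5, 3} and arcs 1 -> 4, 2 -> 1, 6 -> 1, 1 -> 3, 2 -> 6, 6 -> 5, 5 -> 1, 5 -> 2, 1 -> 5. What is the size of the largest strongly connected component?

4

{1, 2, 5, 6} are all mutually reachable — one SCC of size 4.
{4} is an SCC by itself.
{0} is an SCC by itself.
{3} is an SCC by itself.
The largest has 4 vertices.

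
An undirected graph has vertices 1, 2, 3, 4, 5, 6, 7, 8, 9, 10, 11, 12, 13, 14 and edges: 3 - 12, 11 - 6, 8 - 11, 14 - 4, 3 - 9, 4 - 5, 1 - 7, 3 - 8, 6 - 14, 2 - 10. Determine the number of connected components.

4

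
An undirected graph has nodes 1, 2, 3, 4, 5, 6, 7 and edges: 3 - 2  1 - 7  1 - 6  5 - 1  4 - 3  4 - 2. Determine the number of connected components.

2

Starting from 2 we can reach 2, 3, 4. That is one component of size 3.
Starting from 1 we can reach 1, 5, 6, 7. That is one component of size 4.
Total: 2 components.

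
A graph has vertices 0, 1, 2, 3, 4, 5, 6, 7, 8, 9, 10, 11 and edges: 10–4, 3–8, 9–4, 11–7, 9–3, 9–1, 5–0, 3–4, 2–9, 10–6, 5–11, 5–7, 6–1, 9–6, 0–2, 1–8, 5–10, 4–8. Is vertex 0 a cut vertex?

No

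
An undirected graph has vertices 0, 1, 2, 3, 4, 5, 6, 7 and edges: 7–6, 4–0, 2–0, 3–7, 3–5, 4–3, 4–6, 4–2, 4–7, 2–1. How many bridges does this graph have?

2

The edges on the cycle 4-2-0-4 are not bridges since each lies on that cycle.
But removing 1–2 disconnects 1 from 2; removing 5–3 disconnects 5 from 3 — these are bridges.
That makes 2 bridges.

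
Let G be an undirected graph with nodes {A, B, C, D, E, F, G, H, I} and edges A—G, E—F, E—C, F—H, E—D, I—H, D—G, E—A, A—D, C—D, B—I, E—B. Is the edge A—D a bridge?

After removing A—D, the path A-E-D still connects them, so the edge is not a bridge.

No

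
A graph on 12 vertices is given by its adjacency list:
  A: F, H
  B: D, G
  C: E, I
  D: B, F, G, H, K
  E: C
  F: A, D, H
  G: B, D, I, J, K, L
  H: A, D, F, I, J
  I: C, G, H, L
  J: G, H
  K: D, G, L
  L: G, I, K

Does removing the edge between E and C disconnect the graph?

Removing E-C leaves no path between E and C: the component count goes from 1 to 2. So it is a bridge.

Yes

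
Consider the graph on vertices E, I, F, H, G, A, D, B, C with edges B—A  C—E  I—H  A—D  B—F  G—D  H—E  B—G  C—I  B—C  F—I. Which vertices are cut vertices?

B

Removing B increases the component count from 1 to 2, so B is a cut vertex.
By contrast removing E leaves 1 component; it is not a cut vertex. No other vertex is a cut vertex either.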